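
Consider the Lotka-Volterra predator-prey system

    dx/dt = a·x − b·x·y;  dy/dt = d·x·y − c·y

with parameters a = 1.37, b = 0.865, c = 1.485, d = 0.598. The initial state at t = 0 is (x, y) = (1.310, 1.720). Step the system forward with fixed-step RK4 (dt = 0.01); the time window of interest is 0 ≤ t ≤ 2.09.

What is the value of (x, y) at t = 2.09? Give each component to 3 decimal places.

(x, y) = (3.500, 0.946)

t=0.000: state=(1.310, 1.720)
step 1 (dt=0.01): k1=(-0.154, -1.207), k2=(-0.147, -1.203), k3=(-0.147, -1.203), k4=(-0.141, -1.200); state += dt/6·(k1+2k2+2k3+k4)
t=0.010: state=(1.309, 1.708)
t=0.020: state=(1.307, 1.696)
t=0.030: state=(1.306, 1.684)
continuing one RK4 step at a time; state shown every 10 steps (Δt=0.1):
t=0.100: state=(1.301, 1.603)
t=0.200: state=(1.305, 1.494)
t=0.300: state=(1.321, 1.393)
t=0.400: state=(1.349, 1.300)
t=0.500: state=(1.388, 1.216)
t=0.600: state=(1.437, 1.141)
t=0.700: state=(1.498, 1.073)
t=0.800: state=(1.569, 1.014)
t=0.900: state=(1.653, 0.963)
t=1.000: state=(1.747, 0.918)
t=1.100: state=(1.854, 0.882)
t=1.200: state=(1.972, 0.852)
t=1.300: state=(2.104, 0.830)
t=1.400: state=(2.247, 0.814)
t=1.500: state=(2.402, 0.807)
t=1.600: state=(2.570, 0.807)
t=1.700: state=(2.748, 0.815)
t=1.800: state=(2.934, 0.833)
t=1.900: state=(3.128, 0.860)
t=2.000: state=(3.324, 0.900)
t=2.090: state=(3.500, 0.946)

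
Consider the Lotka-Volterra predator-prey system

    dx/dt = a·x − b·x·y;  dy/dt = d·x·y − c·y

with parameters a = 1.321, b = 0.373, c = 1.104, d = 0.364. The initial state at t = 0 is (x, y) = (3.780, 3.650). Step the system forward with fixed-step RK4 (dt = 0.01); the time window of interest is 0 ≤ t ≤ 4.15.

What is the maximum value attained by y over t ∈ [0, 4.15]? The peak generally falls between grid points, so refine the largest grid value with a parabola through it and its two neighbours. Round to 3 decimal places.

max y = 4.343

t=0.000: state=(3.780, 3.650)
step 1 (dt=0.01): k1=(-0.153, 0.993), k2=(-0.160, 0.993), k3=(-0.160, 0.993), k4=(-0.167, 0.993); state += dt/6·(k1+2k2+2k3+k4)
t=0.010: state=(3.778, 3.660)
t=0.020: state=(3.777, 3.670)
t=0.030: state=(3.775, 3.680)
continuing one RK4 step at a time; state shown every 20 steps (Δt=0.2):
t=0.200: state=(3.722, 3.847)
t=0.400: state=(3.613, 4.030)
t=0.600: state=(3.463, 4.182)
t=0.800: state=(3.287, 4.288)
t=1.000: state=(3.102, 4.339)
t=1.200: state=(2.923, 4.332)
t=1.400: state=(2.761, 4.272)
t=1.600: state=(2.624, 4.166)
t=1.800: state=(2.517, 4.028)
t=2.000: state=(2.442, 3.868)
t=2.200: state=(2.398, 3.698)
t=2.400: state=(2.385, 3.529)
t=2.600: state=(2.402, 3.368)
t=2.800: state=(2.447, 3.222)
t=3.000: state=(2.518, 3.095)
t=3.200: state=(2.614, 2.991)
t=3.400: state=(2.732, 2.913)
t=3.600: state=(2.869, 2.864)
t=3.800: state=(3.021, 2.846)
t=4.000: state=(3.181, 2.860)
t=4.150: state=(3.302, 2.892)
largest grid value and its neighbours: y(1.070)=4.34282, y(1.080)=4.34284, y(1.090)=4.34270
parabola through these three points peaks at t≈1.076 with y≈4.34285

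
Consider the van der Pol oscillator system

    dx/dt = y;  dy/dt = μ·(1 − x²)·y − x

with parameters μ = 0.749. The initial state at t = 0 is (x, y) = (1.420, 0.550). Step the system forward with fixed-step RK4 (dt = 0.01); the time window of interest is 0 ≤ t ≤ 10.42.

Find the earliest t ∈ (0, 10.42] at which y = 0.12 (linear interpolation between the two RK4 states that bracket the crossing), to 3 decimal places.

t=0.000: state=(1.420, 0.550)
step 1 (dt=0.01): k1=(0.550, -1.839), k2=(0.541, -1.838), k3=(0.541, -1.838), k4=(0.532, -1.836); state += dt/6·(k1+2k2+2k3+k4)
t=0.010: state=(1.425, 0.532)
t=0.020: state=(1.431, 0.513)
t=0.030: state=(1.436, 0.495)
t=0.240: state=(1.500, 0.129)
next step: t=0.250: state=(1.502, 0.113) — y has crossed 0.12
linear interpolation between t=0.240 (0.12927) and t=0.250 (0.11312) → t≈0.246

t = 0.246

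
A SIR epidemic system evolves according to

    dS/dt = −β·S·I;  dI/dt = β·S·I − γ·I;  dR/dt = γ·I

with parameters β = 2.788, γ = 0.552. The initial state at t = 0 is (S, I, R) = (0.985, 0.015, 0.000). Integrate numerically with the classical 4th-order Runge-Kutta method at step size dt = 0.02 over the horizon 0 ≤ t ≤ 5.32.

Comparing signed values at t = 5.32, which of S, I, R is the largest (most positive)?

t=0.000: state=(0.985, 0.015, 0.000)
step 1 (dt=0.02): k1=(-0.041, 0.033, 0.008), k2=(-0.042, 0.034, 0.008), k3=(-0.042, 0.034, 0.008), k4=(-0.043, 0.034, 0.009); state += dt/6·(k1+2k2+2k3+k4)
t=0.020: state=(0.984, 0.016, 0.000)
t=0.040: state=(0.983, 0.016, 0.000)
t=0.060: state=(0.982, 0.017, 0.001)
continuing one RK4 step at a time; state shown every 10 steps (Δt=0.2):
t=0.200: state=(0.975, 0.023, 0.002)
t=0.400: state=(0.959, 0.036, 0.005)
t=0.600: state=(0.936, 0.054, 0.010)
t=0.800: state=(0.902, 0.081, 0.018)
t=1.000: state=(0.853, 0.118, 0.028)
t=1.200: state=(0.788, 0.168, 0.044)
t=1.400: state=(0.706, 0.228, 0.066)
t=1.600: state=(0.611, 0.295, 0.095)
t=1.800: state=(0.509, 0.361, 0.131)
t=2.000: state=(0.409, 0.417, 0.174)
t=2.200: state=(0.320, 0.457, 0.222)
t=2.400: state=(0.247, 0.479, 0.274)
t=2.600: state=(0.188, 0.484, 0.328)
t=2.800: state=(0.144, 0.475, 0.381)
t=3.000: state=(0.111, 0.457, 0.432)
t=3.200: state=(0.087, 0.432, 0.481)
t=3.400: state=(0.069, 0.404, 0.527)
t=3.600: state=(0.055, 0.374, 0.570)
t=3.800: state=(0.045, 0.345, 0.610)
t=4.000: state=(0.038, 0.316, 0.647)
t=4.200: state=(0.032, 0.288, 0.680)
t=4.400: state=(0.027, 0.263, 0.710)
t=4.600: state=(0.024, 0.238, 0.738)
t=4.800: state=(0.021, 0.216, 0.763)
t=5.000: state=(0.019, 0.196, 0.786)
t=5.200: state=(0.017, 0.177, 0.806)
t=5.320: state=(0.016, 0.167, 0.818)
compare at T: S=0.016, I=0.167, R=0.818

largest component: R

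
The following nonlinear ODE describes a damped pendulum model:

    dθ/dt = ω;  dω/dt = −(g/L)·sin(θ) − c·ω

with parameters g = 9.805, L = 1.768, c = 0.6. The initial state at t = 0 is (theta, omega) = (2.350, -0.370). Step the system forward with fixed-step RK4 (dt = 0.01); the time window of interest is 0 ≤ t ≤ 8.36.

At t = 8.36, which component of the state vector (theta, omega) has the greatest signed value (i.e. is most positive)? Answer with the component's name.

t=0.000: state=(2.350, -0.370)
step 1 (dt=0.01): k1=(-0.370, -3.724), k2=(-0.389, -3.720), k3=(-0.389, -3.720), k4=(-0.407, -3.716); state += dt/6·(k1+2k2+2k3+k4)
t=0.010: state=(2.346, -0.407)
t=0.020: state=(2.342, -0.444)
t=0.030: state=(2.337, -0.481)
continuing one RK4 step at a time; state shown every 50 steps (Δt=0.5):
t=0.500: state=(1.689, -2.321)
t=1.000: state=(0.134, -3.435)
t=1.500: state=(-1.125, -1.233)
t=2.000: state=(-1.069, 1.318)
t=2.500: state=(-0.072, 2.242)
t=3.000: state=(0.734, 0.714)
t=3.500: state=(0.606, -1.089)
t=4.000: state=(-0.096, -1.386)
t=4.500: state=(-0.515, -0.171)
t=5.000: state=(-0.295, 0.902)
t=5.500: state=(0.176, 0.767)
t=6.000: state=(0.339, -0.139)
t=6.500: state=(0.104, -0.666)
t=7.000: state=(-0.180, -0.353)
t=7.500: state=(-0.200, 0.252)
t=8.000: state=(-0.003, 0.435)
t=8.360: state=(0.123, 0.227)
compare at T: theta=0.123, omega=0.227

largest component: omega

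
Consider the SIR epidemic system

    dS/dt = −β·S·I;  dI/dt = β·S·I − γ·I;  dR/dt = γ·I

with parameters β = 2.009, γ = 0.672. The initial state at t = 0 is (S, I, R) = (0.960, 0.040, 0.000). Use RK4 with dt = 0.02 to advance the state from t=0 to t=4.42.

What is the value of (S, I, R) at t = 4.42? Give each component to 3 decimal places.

t=0.000: state=(0.960, 0.040, 0.000)
step 1 (dt=0.02): k1=(-0.077, 0.050, 0.027), k2=(-0.078, 0.051, 0.027), k3=(-0.078, 0.051, 0.027), k4=(-0.079, 0.051, 0.028); state += dt/6·(k1+2k2+2k3+k4)
t=0.020: state=(0.958, 0.041, 0.001)
t=0.040: state=(0.957, 0.042, 0.001)
t=0.060: state=(0.955, 0.043, 0.002)
continuing one RK4 step at a time; state shown every 10 steps (Δt=0.2):
t=0.200: state=(0.943, 0.051, 0.006)
t=0.400: state=(0.921, 0.065, 0.014)
t=0.600: state=(0.894, 0.082, 0.024)
t=0.800: state=(0.862, 0.102, 0.036)
t=1.000: state=(0.823, 0.125, 0.051)
t=1.200: state=(0.779, 0.151, 0.070)
t=1.400: state=(0.729, 0.179, 0.092)
t=1.600: state=(0.675, 0.207, 0.118)
t=1.800: state=(0.617, 0.235, 0.148)
t=2.000: state=(0.559, 0.260, 0.181)
t=2.200: state=(0.501, 0.281, 0.218)
t=2.400: state=(0.446, 0.298, 0.257)
t=2.600: state=(0.395, 0.308, 0.297)
t=2.800: state=(0.348, 0.313, 0.339)
t=3.000: state=(0.307, 0.312, 0.381)
t=3.200: state=(0.271, 0.306, 0.423)
t=3.400: state=(0.240, 0.296, 0.463)
t=3.600: state=(0.214, 0.284, 0.502)
t=3.800: state=(0.191, 0.269, 0.539)
t=4.000: state=(0.172, 0.253, 0.574)
t=4.200: state=(0.156, 0.236, 0.607)
t=4.400: state=(0.143, 0.219, 0.638)
t=4.420: state=(0.141, 0.218, 0.641)

(S, I, R) = (0.141, 0.218, 0.641)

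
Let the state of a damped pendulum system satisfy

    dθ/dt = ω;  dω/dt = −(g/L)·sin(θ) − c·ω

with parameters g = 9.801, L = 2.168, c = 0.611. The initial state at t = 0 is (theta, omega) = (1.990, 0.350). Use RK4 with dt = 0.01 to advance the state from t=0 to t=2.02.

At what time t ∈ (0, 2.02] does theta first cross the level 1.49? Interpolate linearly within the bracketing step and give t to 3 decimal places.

t = 0.602

t=0.000: state=(1.990, 0.350)
step 1 (dt=0.01): k1=(0.350, -4.343), k2=(0.328, -4.327), k3=(0.328, -4.327), k4=(0.307, -4.311); state += dt/6·(k1+2k2+2k3+k4)
t=0.010: state=(1.993, 0.307)
t=0.020: state=(1.996, 0.264)
t=0.030: state=(1.999, 0.221)
continuing one RK4 step at a time; state shown every 10 steps (Δt=0.1):
t=0.100: state=(2.004, -0.069)
t=0.200: state=(1.977, -0.465)
t=0.300: state=(1.911, -0.845)
t=0.400: state=(1.808, -1.215)
t=0.500: state=(1.669, -1.575)
t=0.600: state=(1.494, -1.920)
next step: t=0.610: state=(1.474, -1.953) — theta has crossed 1.49
linear interpolation between t=0.600 (1.49364) and t=0.610 (1.47427) → t≈0.602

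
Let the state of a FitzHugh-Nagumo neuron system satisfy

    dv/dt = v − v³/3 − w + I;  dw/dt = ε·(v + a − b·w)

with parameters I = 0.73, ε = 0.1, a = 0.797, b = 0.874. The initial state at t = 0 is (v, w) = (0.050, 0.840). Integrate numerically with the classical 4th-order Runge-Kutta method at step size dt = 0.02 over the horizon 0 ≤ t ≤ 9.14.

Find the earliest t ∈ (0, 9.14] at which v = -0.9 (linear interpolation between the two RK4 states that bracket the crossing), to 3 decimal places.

t = 2.915

t=0.000: state=(0.050, 0.840)
step 1 (dt=0.02): k1=(-0.060, 0.011), k2=(-0.061, 0.011), k3=(-0.061, 0.011), k4=(-0.061, 0.011); state += dt/6·(k1+2k2+2k3+k4)
t=0.020: state=(0.049, 0.840)
t=0.040: state=(0.048, 0.840)
t=0.060: state=(0.046, 0.841)
continuing one RK4 step at a time; state shown every 25 steps (Δt=0.5):
t=0.500: state=(0.010, 0.845)
t=1.000: state=(-0.059, 0.846)
t=1.500: state=(-0.172, 0.844)
t=2.000: state=(-0.352, 0.834)
t=2.500: state=(-0.619, 0.814)
t=2.900: state=(-0.890, 0.788)
next step: t=2.920: state=(-0.904, 0.786) — v has crossed -0.9
linear interpolation between t=2.900 (-0.88951) and t=2.920 (-0.90377) → t≈2.915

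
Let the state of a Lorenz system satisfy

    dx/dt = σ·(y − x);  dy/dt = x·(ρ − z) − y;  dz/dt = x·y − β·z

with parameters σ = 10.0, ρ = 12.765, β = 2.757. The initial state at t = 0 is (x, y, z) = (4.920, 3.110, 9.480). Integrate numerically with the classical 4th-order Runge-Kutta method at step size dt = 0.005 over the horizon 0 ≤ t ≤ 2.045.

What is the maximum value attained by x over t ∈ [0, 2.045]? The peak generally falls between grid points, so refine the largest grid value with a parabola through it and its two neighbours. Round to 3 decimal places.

t=0.000: state=(4.920, 3.110, 9.480)
step 1 (dt=0.005): k1=(-18.100, 13.052, -10.835), k2=(-17.321, 13.003, -10.742), k3=(-17.342, 13.008, -10.737), k4=(-16.582, 12.962, -10.642); state += dt/6·(k1+2k2+2k3+k4)
t=0.005: state=(4.833, 3.175, 9.426)
t=0.010: state=(4.754, 3.240, 9.374)
t=0.015: state=(4.682, 3.304, 9.322)
continuing one RK4 step at a time; state shown every 20 steps (Δt=0.1):
t=0.100: state=(4.245, 4.389, 8.645)
t=0.200: state=(4.840, 5.778, 8.571)
t=0.300: state=(5.953, 7.152, 9.594)
t=0.400: state=(7.017, 7.816, 11.632)
t=0.500: state=(7.330, 7.100, 13.627)
t=0.600: state=(6.622, 5.550, 14.225)
t=0.700: state=(5.472, 4.374, 13.371)
t=0.800: state=(4.601, 4.000, 11.941)
t=0.900: state=(4.287, 4.251, 10.632)
t=1.000: state=(4.494, 4.925, 9.813)
t=1.100: state=(5.101, 5.853, 9.710)
t=1.200: state=(5.915, 6.735, 10.433)
t=1.300: state=(6.605, 7.093, 11.770)
t=1.400: state=(6.781, 6.621, 13.012)
t=1.500: state=(6.331, 5.656, 13.409)
t=1.600: state=(5.592, 4.866, 12.889)
t=1.700: state=(4.998, 4.573, 11.930)
t=1.800: state=(4.772, 4.745, 11.016)
t=1.900: state=(4.926, 5.244, 10.464)
t=2.000: state=(5.364, 5.895, 10.450)
t=2.045: state=(5.612, 6.175, 10.635)
largest grid value and its neighbours: x(0.475)=7.35202, x(0.480)=7.35321, x(0.485)=7.35157
parabola through these three points peaks at t≈0.480 with x≈7.35321

max x = 7.353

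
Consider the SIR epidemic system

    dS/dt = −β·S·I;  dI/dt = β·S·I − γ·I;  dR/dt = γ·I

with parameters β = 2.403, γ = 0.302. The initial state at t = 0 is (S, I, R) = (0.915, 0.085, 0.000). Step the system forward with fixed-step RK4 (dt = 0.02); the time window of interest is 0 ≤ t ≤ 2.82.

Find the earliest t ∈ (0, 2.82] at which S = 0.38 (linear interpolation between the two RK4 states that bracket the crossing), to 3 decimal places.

t = 1.332

t=0.000: state=(0.915, 0.085, 0.000)
step 1 (dt=0.02): k1=(-0.187, 0.161, 0.026), k2=(-0.190, 0.164, 0.026), k3=(-0.190, 0.164, 0.026), k4=(-0.193, 0.167, 0.027); state += dt/6·(k1+2k2+2k3+k4)
t=0.020: state=(0.911, 0.088, 0.001)
t=0.040: state=(0.907, 0.092, 0.001)
t=0.060: state=(0.903, 0.095, 0.002)
continuing one RK4 step at a time; state shown every 5 steps (Δt=0.1):
t=0.100: state=(0.895, 0.103, 0.003)
t=0.200: state=(0.871, 0.123, 0.006)
t=0.300: state=(0.843, 0.147, 0.010)
t=0.400: state=(0.811, 0.174, 0.015)
t=0.500: state=(0.775, 0.204, 0.021)
t=0.600: state=(0.735, 0.237, 0.027)
t=0.700: state=(0.692, 0.273, 0.035)
t=0.800: state=(0.645, 0.311, 0.044)
t=0.900: state=(0.596, 0.350, 0.054)
t=1.000: state=(0.545, 0.390, 0.065)
t=1.100: state=(0.494, 0.429, 0.077)
t=1.200: state=(0.444, 0.465, 0.091)
t=1.300: state=(0.395, 0.499, 0.106)
t=1.320: state=(0.386, 0.506, 0.109)
next step: t=1.340: state=(0.376, 0.512, 0.112) — S has crossed 0.38
linear interpolation between t=1.320 (0.38556) and t=1.340 (0.37625) → t≈1.332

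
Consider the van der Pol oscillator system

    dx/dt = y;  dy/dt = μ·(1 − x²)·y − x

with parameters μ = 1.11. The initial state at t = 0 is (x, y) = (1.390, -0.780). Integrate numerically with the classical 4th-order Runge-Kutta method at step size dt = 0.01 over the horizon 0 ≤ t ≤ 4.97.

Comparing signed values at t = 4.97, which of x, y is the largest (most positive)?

t=0.000: state=(1.390, -0.780)
step 1 (dt=0.01): k1=(-0.780, -0.583), k2=(-0.783, -0.585), k3=(-0.783, -0.585), k4=(-0.786, -0.588); state += dt/6·(k1+2k2+2k3+k4)
t=0.010: state=(1.382, -0.786)
t=0.020: state=(1.374, -0.792)
t=0.030: state=(1.366, -0.798)
continuing one RK4 step at a time; state shown every 20 steps (Δt=0.2):
t=0.200: state=(1.222, -0.909)
t=0.400: state=(1.024, -1.077)
t=0.600: state=(0.787, -1.305)
t=0.800: state=(0.496, -1.622)
t=1.000: state=(0.131, -2.047)
t=1.200: state=(-0.327, -2.523)
t=1.400: state=(-0.864, -2.775)
t=1.600: state=(-1.392, -2.375)
t=1.800: state=(-1.775, -1.410)
t=2.000: state=(-1.962, -0.515)
t=2.200: state=(-2.005, 0.025)
t=2.400: state=(-1.969, 0.305)
t=2.600: state=(-1.892, 0.457)
t=2.800: state=(-1.790, 0.556)
t=3.000: state=(-1.671, 0.637)
t=3.200: state=(-1.535, 0.722)
t=3.400: state=(-1.381, 0.821)
t=3.600: state=(-1.205, 0.948)
t=3.800: state=(-0.999, 1.119)
t=4.000: state=(-0.752, 1.358)
t=4.200: state=(-0.449, 1.691)
t=4.400: state=(-0.068, 2.134)
t=4.600: state=(0.407, 2.604)
t=4.800: state=(0.954, 2.780)
t=4.970: state=(1.401, 2.379)
compare at T: x=1.401, y=2.379

largest component: y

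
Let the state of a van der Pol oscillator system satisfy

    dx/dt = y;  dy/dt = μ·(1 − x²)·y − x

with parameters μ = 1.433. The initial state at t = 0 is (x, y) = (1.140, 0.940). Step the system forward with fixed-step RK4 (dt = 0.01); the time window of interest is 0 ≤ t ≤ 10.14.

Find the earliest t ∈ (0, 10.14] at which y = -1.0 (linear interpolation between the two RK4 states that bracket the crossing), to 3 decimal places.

t=0.000: state=(1.140, 0.940)
step 1 (dt=0.01): k1=(0.940, -1.544), k2=(0.932, -1.559), k3=(0.932, -1.559), k4=(0.924, -1.574); state += dt/6·(k1+2k2+2k3+k4)
t=0.010: state=(1.149, 0.924)
t=0.020: state=(1.158, 0.909)
t=0.030: state=(1.167, 0.892)
continuing one RK4 step at a time; state shown every 50 steps (Δt=0.5):
t=0.500: state=(1.390, 0.072)
t=1.000: state=(1.275, -0.478)
t=1.500: state=(0.929, -0.927)
t=1.560: state=(0.872, -0.996)
next step: t=1.570: state=(0.862, -1.008) — y has crossed -1.0
linear interpolation between t=1.560 (-0.99620) and t=1.570 (-1.00844) → t≈1.563

t = 1.563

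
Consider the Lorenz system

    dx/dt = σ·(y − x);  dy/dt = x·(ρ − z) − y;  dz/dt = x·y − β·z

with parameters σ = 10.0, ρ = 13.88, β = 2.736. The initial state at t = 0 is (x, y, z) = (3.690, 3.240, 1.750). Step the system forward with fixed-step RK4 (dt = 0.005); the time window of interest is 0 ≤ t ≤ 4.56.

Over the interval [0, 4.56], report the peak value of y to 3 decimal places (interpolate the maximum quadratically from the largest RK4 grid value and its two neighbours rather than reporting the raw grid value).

t=0.000: state=(3.690, 3.240, 1.750)
step 1 (dt=0.005): k1=(-4.500, 41.520, 7.168), k2=(-3.350, 41.214, 7.464), k3=(-3.386, 41.246, 7.469), k4=(-2.268, 40.971, 7.768); state += dt/6·(k1+2k2+2k3+k4)
t=0.005: state=(3.673, 3.446, 1.787)
t=0.010: state=(3.667, 3.650, 1.828)
t=0.015: state=(3.671, 3.852, 1.871)
continuing one RK4 step at a time; state shown every 40 steps (Δt=0.2):
t=0.200: state=(8.129, 11.769, 8.138)
t=0.400: state=(9.075, 5.105, 20.555)
t=0.600: state=(2.124, 0.447, 13.330)
t=0.800: state=(1.009, 1.115, 7.848)
t=1.000: state=(1.966, 2.875, 4.976)
t=1.200: state=(5.276, 7.823, 5.905)
t=1.400: state=(9.865, 10.107, 16.565)
t=1.600: state=(5.071, 2.198, 16.388)
t=1.800: state=(2.239, 2.008, 10.332)
t=2.000: state=(3.103, 4.142, 7.159)
t=2.200: state=(6.468, 8.647, 9.067)
t=2.400: state=(8.676, 7.700, 16.878)
t=2.600: state=(4.673, 2.936, 14.645)
t=2.800: state=(3.280, 3.463, 10.117)
t=3.000: state=(4.896, 6.263, 8.863)
t=3.200: state=(7.776, 8.684, 13.234)
t=3.400: state=(6.686, 5.079, 15.907)
t=3.600: state=(4.229, 3.705, 12.391)
t=3.800: state=(4.547, 5.288, 10.026)
t=4.000: state=(6.634, 7.702, 11.663)
t=4.200: state=(7.217, 6.539, 15.097)
t=4.400: state=(5.221, 4.387, 13.656)
t=4.560: state=(4.615, 4.690, 11.551)
largest grid value and its neighbours: y(0.250)=12.79176, y(0.255)=12.79220, y(0.260)=12.77036
parabola through these three points peaks at t≈0.253 with y≈12.79476

max y = 12.795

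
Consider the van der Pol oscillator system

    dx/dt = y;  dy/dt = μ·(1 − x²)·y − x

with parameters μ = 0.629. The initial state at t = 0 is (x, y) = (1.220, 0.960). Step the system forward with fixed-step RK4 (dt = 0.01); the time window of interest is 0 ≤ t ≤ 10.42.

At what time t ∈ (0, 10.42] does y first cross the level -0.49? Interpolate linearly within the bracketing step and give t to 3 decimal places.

t = 0.960

t=0.000: state=(1.220, 0.960)
step 1 (dt=0.01): k1=(0.960, -1.515), k2=(0.952, -1.524), k3=(0.952, -1.524), k4=(0.945, -1.534); state += dt/6·(k1+2k2+2k3+k4)
t=0.010: state=(1.230, 0.945)
t=0.020: state=(1.239, 0.929)
t=0.030: state=(1.248, 0.914)
continuing one RK4 step at a time; state shown every 50 steps (Δt=0.5):
t=0.500: state=(1.491, 0.121)
t=0.950: state=(1.402, -0.479)
next step: t=0.960: state=(1.397, -0.490) — y has crossed -0.49
linear interpolation between t=0.950 (-0.47924) and t=0.960 (-0.49031) → t≈0.960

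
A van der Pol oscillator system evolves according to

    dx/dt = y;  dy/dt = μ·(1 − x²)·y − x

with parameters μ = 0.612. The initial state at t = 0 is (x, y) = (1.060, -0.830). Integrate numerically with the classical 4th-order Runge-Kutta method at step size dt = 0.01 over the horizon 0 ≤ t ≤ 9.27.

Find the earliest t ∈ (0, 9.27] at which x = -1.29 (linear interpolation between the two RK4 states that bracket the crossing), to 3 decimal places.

t=0.000: state=(1.060, -0.830)
step 1 (dt=0.01): k1=(-0.830, -0.997), k2=(-0.835, -0.997), k3=(-0.835, -0.997), k4=(-0.840, -0.997); state += dt/6·(k1+2k2+2k3+k4)
t=0.010: state=(1.052, -0.840)
t=0.020: state=(1.043, -0.850)
t=0.030: state=(1.035, -0.860)
continuing one RK4 step at a time; state shown every 50 steps (Δt=0.5):
t=0.500: state=(0.517, -1.353)
t=1.000: state=(-0.299, -1.884)
t=1.500: state=(-1.247, -1.684)
t=1.520: state=(-1.280, -1.647)
next step: t=1.530: state=(-1.296, -1.627) — x has crossed -1.29
linear interpolation between t=1.520 (-1.27999) and t=1.530 (-1.29637) → t≈1.526

t = 1.526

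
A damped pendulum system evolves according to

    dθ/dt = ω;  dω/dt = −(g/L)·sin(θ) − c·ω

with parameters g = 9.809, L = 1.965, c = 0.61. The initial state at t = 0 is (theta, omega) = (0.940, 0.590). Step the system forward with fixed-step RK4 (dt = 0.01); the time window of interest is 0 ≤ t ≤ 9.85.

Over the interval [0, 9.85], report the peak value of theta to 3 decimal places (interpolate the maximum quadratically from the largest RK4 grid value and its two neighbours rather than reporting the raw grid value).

t=0.000: state=(0.940, 0.590)
step 1 (dt=0.01): k1=(0.590, -4.391), k2=(0.568, -4.386), k3=(0.568, -4.386), k4=(0.546, -4.381); state += dt/6·(k1+2k2+2k3+k4)
t=0.010: state=(0.946, 0.546)
t=0.020: state=(0.951, 0.502)
t=0.030: state=(0.956, 0.459)
continuing one RK4 step at a time; state shown every 50 steps (Δt=0.5):
t=0.500: state=(0.735, -1.259)
t=1.000: state=(-0.064, -1.605)
t=1.500: state=(-0.592, -0.365)
t=2.000: state=(-0.434, 0.874)
t=2.500: state=(0.088, 0.992)
t=3.000: state=(0.389, 0.133)
t=3.500: state=(0.241, -0.625)
t=4.000: state=(-0.098, -0.591)
t=4.500: state=(-0.254, 0.002)
t=5.000: state=(-0.125, 0.437)
t=5.500: state=(0.091, 0.338)
t=6.000: state=(0.162, -0.062)
t=6.500: state=(0.058, -0.297)
t=7.000: state=(-0.075, -0.183)
t=7.500: state=(-0.100, 0.078)
t=8.000: state=(-0.022, 0.195)
t=8.500: state=(0.057, 0.093)
t=9.000: state=(0.060, -0.072)
t=9.500: state=(0.004, -0.124)
t=9.850: state=(-0.032, -0.075)
largest grid value and its neighbours: theta(0.130)=0.98009, theta(0.140)=0.98020, theta(0.150)=0.97990
parabola through these three points peaks at t≈0.138 with theta≈0.98021

max theta = 0.980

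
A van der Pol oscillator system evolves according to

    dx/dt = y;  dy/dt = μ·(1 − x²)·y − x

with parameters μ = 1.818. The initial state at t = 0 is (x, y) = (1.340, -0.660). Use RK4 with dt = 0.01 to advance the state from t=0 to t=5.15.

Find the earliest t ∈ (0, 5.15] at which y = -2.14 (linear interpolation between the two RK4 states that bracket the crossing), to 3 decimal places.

t = 0.996

t=0.000: state=(1.340, -0.660)
step 1 (dt=0.01): k1=(-0.660, -0.385), k2=(-0.662, -0.390), k3=(-0.662, -0.390), k4=(-0.664, -0.394); state += dt/6·(k1+2k2+2k3+k4)
t=0.010: state=(1.333, -0.664)
t=0.020: state=(1.327, -0.668)
t=0.030: state=(1.320, -0.672)
continuing one RK4 step at a time; state shown every 20 steps (Δt=0.2):
t=0.200: state=(1.199, -0.757)
t=0.400: state=(1.034, -0.906)
t=0.600: state=(0.831, -1.140)
t=0.800: state=(0.568, -1.523)
t=0.990: state=(0.226, -2.117)
next step: t=1.000: state=(0.205, -2.156) — y has crossed -2.14
linear interpolation between t=0.990 (-2.11713) and t=1.000 (-2.15632) → t≈0.996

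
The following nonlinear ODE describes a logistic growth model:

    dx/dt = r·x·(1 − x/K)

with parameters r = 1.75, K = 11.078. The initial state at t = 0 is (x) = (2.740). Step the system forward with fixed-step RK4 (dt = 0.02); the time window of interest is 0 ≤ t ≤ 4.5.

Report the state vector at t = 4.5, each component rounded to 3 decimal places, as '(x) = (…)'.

t=0.000: state=(2.740)
step 1 (dt=0.02): k1=(3.609), k2=(3.641), k3=(3.641), k4=(3.673); state += dt/6·(k1+2k2+2k3+k4)
t=0.020: state=(2.813)
t=0.040: state=(2.887)
t=0.060: state=(2.962)
continuing one RK4 step at a time; state shown every 10 steps (Δt=0.2):
t=0.200: state=(3.523)
t=0.400: state=(4.412)
t=0.600: state=(5.365)
t=0.800: state=(6.329)
t=1.000: state=(7.246)
t=1.200: state=(8.071)
t=1.400: state=(8.774)
t=1.600: state=(9.348)
t=1.800: state=(9.800)
t=2.000: state=(10.146)
t=2.200: state=(10.404)
t=2.400: state=(10.595)
t=2.600: state=(10.733)
t=2.800: state=(10.833)
t=3.000: state=(10.904)
t=3.200: state=(10.955)
t=3.400: state=(10.991)
t=3.600: state=(11.016)
t=3.800: state=(11.035)
t=4.000: state=(11.047)
t=4.200: state=(11.056)
t=4.400: state=(11.063)
t=4.500: state=(11.065)

(x) = (11.065)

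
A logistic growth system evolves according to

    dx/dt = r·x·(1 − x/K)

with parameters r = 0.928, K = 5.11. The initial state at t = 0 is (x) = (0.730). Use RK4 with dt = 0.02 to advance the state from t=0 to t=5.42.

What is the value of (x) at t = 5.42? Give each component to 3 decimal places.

(x) = (4.917)

t=0.000: state=(0.730)
step 1 (dt=0.02): k1=(0.581), k2=(0.585), k3=(0.585), k4=(0.588); state += dt/6·(k1+2k2+2k3+k4)
t=0.020: state=(0.742)
t=0.040: state=(0.754)
t=0.060: state=(0.766)
continuing one RK4 step at a time; state shown every 10 steps (Δt=0.2):
t=0.200: state=(0.854)
t=0.400: state=(0.994)
t=0.600: state=(1.151)
t=0.800: state=(1.325)
t=1.000: state=(1.515)
t=1.200: state=(1.720)
t=1.400: state=(1.938)
t=1.600: state=(2.166)
t=1.800: state=(2.400)
t=2.000: state=(2.637)
t=2.200: state=(2.873)
t=2.400: state=(3.103)
t=2.600: state=(3.324)
t=2.800: state=(3.533)
t=3.000: state=(3.728)
t=3.200: state=(3.907)
t=3.400: state=(4.069)
t=3.600: state=(4.215)
t=3.800: state=(4.344)
t=4.000: state=(4.457)
t=4.200: state=(4.555)
t=4.400: state=(4.641)
t=4.600: state=(4.714)
t=4.800: state=(4.777)
t=5.000: state=(4.830)
t=5.200: state=(4.875)
t=5.400: state=(4.914)
t=5.420: state=(4.917)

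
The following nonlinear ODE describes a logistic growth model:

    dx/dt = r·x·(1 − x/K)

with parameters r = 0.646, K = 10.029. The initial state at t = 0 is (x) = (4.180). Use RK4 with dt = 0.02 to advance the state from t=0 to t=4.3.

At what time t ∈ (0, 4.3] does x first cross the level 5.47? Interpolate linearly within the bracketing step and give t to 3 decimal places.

t = 0.802

t=0.000: state=(4.180)
step 1 (dt=0.02): k1=(1.575), k2=(1.577), k3=(1.577), k4=(1.578); state += dt/6·(k1+2k2+2k3+k4)
t=0.020: state=(4.212)
t=0.040: state=(4.243)
t=0.060: state=(4.275)
continuing one RK4 step at a time; state shown every 10 steps (Δt=0.2):
t=0.200: state=(4.498)
t=0.400: state=(4.820)
t=0.600: state=(5.144)
t=0.800: state=(5.467)
next step: t=0.820: state=(5.499) — x has crossed 5.47
linear interpolation between t=0.800 (5.46668) and t=0.820 (5.49879) → t≈0.802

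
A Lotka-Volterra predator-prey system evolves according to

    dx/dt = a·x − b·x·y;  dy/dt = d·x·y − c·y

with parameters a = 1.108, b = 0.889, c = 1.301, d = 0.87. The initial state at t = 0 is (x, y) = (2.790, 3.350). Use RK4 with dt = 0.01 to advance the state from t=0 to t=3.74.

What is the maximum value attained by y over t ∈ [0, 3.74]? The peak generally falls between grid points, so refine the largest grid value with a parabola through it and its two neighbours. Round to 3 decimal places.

t=0.000: state=(2.790, 3.350)
step 1 (dt=0.01): k1=(-5.218, 3.773), k2=(-5.215, 3.718), k3=(-5.215, 3.718), k4=(-5.211, 3.661); state += dt/6·(k1+2k2+2k3+k4)
t=0.010: state=(2.738, 3.387)
t=0.020: state=(2.686, 3.423)
t=0.030: state=(2.634, 3.458)
continuing one RK4 step at a time; state shown every 20 steps (Δt=0.2):
t=0.200: state=(1.822, 3.846)
t=0.400: state=(1.143, 3.819)
t=0.600: state=(0.744, 3.458)
t=0.800: state=(0.524, 2.971)
t=1.000: state=(0.403, 2.480)
t=1.200: state=(0.337, 2.038)
t=1.400: state=(0.303, 1.660)
t=1.600: state=(0.290, 1.347)
t=1.800: state=(0.291, 1.092)
t=2.000: state=(0.305, 0.887)
t=2.200: state=(0.330, 0.722)
t=2.400: state=(0.367, 0.592)
t=2.600: state=(0.416, 0.488)
t=2.800: state=(0.480, 0.407)
t=3.000: state=(0.560, 0.343)
t=3.200: state=(0.661, 0.294)
t=3.400: state=(0.786, 0.257)
t=3.600: state=(0.939, 0.230)
t=3.740: state=(1.067, 0.217)
largest grid value and its neighbours: y(0.270)=3.88951, y(0.280)=3.89065, y(0.290)=3.89059
parabola through these three points peaks at t≈0.284 with y≈3.89077

max y = 3.891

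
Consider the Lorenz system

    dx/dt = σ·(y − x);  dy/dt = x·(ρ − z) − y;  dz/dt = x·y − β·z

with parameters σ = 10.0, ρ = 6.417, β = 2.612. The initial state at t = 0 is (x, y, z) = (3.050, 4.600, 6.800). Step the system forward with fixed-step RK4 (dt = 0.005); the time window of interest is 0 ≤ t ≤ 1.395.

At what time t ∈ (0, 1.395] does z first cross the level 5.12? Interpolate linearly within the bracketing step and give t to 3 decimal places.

t = 0.567

t=0.000: state=(3.050, 4.600, 6.800)
step 1 (dt=0.005): k1=(15.500, -5.768, -3.732), k2=(14.968, -5.740, -3.574), k3=(14.982, -5.741, -3.580), k4=(14.464, -5.712, -3.430); state += dt/6·(k1+2k2+2k3+k4)
t=0.005: state=(3.125, 4.571, 6.782)
t=0.010: state=(3.195, 4.543, 6.766)
t=0.015: state=(3.260, 4.515, 6.750)
continuing one RK4 step at a time; state shown every 10 steps (Δt=0.05):
t=0.050: state=(3.600, 4.325, 6.670)
t=0.100: state=(3.832, 4.076, 6.588)
t=0.150: state=(3.879, 3.853, 6.499)
t=0.200: state=(3.827, 3.660, 6.382)
t=0.250: state=(3.726, 3.501, 6.234)
t=0.300: state=(3.610, 3.378, 6.061)
t=0.350: state=(3.499, 3.291, 5.874)
t=0.400: state=(3.405, 3.238, 5.682)
t=0.450: state=(3.334, 3.217, 5.495)
t=0.500: state=(3.288, 3.223, 5.322)
t=0.550: state=(3.268, 3.253, 5.167)
t=0.565: state=(3.267, 3.267, 5.125)
next step: t=0.570: state=(3.267, 3.272, 5.112) — z has crossed 5.12
linear interpolation between t=0.565 (5.12524) and t=0.570 (5.11180) → t≈0.567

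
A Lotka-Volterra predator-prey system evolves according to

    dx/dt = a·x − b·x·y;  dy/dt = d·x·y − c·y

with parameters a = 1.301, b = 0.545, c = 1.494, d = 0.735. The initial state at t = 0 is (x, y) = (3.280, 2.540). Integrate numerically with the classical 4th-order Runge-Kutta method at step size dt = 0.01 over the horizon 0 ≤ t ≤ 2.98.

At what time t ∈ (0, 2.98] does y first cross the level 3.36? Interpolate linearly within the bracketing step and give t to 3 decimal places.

t=0.000: state=(3.280, 2.540)
step 1 (dt=0.01): k1=(-0.273, 2.329), k2=(-0.294, 2.337), k3=(-0.294, 2.337), k4=(-0.315, 2.345); state += dt/6·(k1+2k2+2k3+k4)
t=0.010: state=(3.277, 2.563)
t=0.020: state=(3.274, 2.587)
t=0.030: state=(3.270, 2.611)
continuing one RK4 step at a time; state shown every 10 steps (Δt=0.1):
t=0.100: state=(3.232, 2.780)
t=0.200: state=(3.142, 3.027)
t=0.300: state=(3.014, 3.269)
t=0.330: state=(2.970, 3.339)
next step: t=0.340: state=(2.954, 3.362) — y has crossed 3.36
linear interpolation between t=0.330 (3.33895) and t=0.340 (3.36183) → t≈0.339

t = 0.339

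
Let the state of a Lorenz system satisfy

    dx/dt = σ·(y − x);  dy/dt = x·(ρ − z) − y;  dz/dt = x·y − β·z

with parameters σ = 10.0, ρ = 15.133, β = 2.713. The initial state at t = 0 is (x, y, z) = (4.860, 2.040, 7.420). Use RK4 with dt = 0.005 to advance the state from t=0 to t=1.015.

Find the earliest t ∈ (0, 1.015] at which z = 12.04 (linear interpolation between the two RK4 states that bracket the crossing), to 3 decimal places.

t = 0.292

t=0.000: state=(4.860, 2.040, 7.420)
step 1 (dt=0.005): k1=(-28.200, 35.445, -10.216), k2=(-26.609, 34.935, -9.866), k3=(-26.661, 34.963, -9.866), k4=(-25.119, 34.475, -9.528); state += dt/6·(k1+2k2+2k3+k4)
t=0.005: state=(4.727, 2.215, 7.371)
t=0.010: state=(4.608, 2.385, 7.325)
t=0.015: state=(4.504, 2.551, 7.282)
continuing one RK4 step at a time; state shown every 10 steps (Δt=0.05):
t=0.050: state=(4.099, 3.630, 7.063)
t=0.100: state=(4.224, 5.081, 7.007)
t=0.150: state=(4.880, 6.593, 7.359)
t=0.200: state=(5.894, 8.194, 8.293)
t=0.250: state=(7.129, 9.707, 9.986)
t=0.290: state=(8.146, 10.583, 11.917)
next step: t=0.295: state=(8.266, 10.656, 12.189) — z has crossed 12.04
linear interpolation between t=0.290 (11.91717) and t=0.295 (12.18943) → t≈0.292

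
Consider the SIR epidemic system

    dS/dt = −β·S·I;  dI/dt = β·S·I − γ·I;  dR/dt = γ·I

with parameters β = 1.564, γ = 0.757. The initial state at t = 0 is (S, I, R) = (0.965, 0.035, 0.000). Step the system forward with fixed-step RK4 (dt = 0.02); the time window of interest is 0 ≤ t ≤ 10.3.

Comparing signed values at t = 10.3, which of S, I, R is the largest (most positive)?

t=0.000: state=(0.965, 0.035, 0.000)
step 1 (dt=0.02): k1=(-0.053, 0.026, 0.026), k2=(-0.053, 0.026, 0.027), k3=(-0.053, 0.026, 0.027), k4=(-0.054, 0.027, 0.027); state += dt/6·(k1+2k2+2k3+k4)
t=0.020: state=(0.964, 0.036, 0.001)
t=0.040: state=(0.963, 0.036, 0.001)
t=0.060: state=(0.962, 0.037, 0.002)
continuing one RK4 step at a time; state shown every 25 steps (Δt=0.5):
t=0.500: state=(0.934, 0.050, 0.016)
t=1.000: state=(0.891, 0.070, 0.039)
t=1.500: state=(0.835, 0.095, 0.070)
t=2.000: state=(0.767, 0.122, 0.111)
t=2.500: state=(0.691, 0.147, 0.162)
t=3.000: state=(0.610, 0.168, 0.222)
t=3.500: state=(0.532, 0.180, 0.288)
t=4.000: state=(0.462, 0.181, 0.357)
t=4.500: state=(0.402, 0.174, 0.424)
t=5.000: state=(0.352, 0.160, 0.488)
t=5.500: state=(0.313, 0.142, 0.545)
t=6.000: state=(0.282, 0.123, 0.595)
t=6.500: state=(0.258, 0.104, 0.638)
t=7.000: state=(0.240, 0.086, 0.674)
t=7.500: state=(0.226, 0.071, 0.703)
t=8.000: state=(0.215, 0.058, 0.728)
t=8.500: state=(0.206, 0.047, 0.747)
t=9.000: state=(0.199, 0.037, 0.763)
t=9.500: state=(0.194, 0.030, 0.776)
t=10.000: state=(0.190, 0.024, 0.786)
t=10.300: state=(0.188, 0.021, 0.791)
compare at T: S=0.188, I=0.021, R=0.791

largest component: R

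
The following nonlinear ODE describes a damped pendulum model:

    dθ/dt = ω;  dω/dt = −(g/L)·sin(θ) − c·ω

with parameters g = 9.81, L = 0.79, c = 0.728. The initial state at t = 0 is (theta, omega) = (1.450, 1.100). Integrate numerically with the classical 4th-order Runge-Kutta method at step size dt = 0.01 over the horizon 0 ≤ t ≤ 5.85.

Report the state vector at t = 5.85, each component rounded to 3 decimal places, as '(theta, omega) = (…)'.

t=0.000: state=(1.450, 1.100)
step 1 (dt=0.01): k1=(1.100, -13.128), k2=(1.034, -13.088), k3=(1.035, -13.088), k4=(0.969, -13.048); state += dt/6·(k1+2k2+2k3+k4)
t=0.010: state=(1.460, 0.969)
t=0.020: state=(1.469, 0.839)
t=0.030: state=(1.477, 0.710)
continuing one RK4 step at a time; state shown every 20 steps (Δt=0.2):
t=0.200: state=(1.419, -1.349)
t=0.400: state=(0.942, -3.306)
t=0.600: state=(0.177, -4.060)
t=0.800: state=(-0.559, -3.022)
t=1.000: state=(-0.964, -0.964)
t=1.200: state=(-0.945, 1.097)
t=1.400: state=(-0.565, 2.556)
t=1.600: state=(-0.002, 2.843)
t=1.800: state=(0.485, 1.861)
t=2.000: state=(0.701, 0.263)
t=2.200: state=(0.599, -1.213)
t=2.400: state=(0.260, -2.027)
t=2.600: state=(-0.145, -1.866)
t=2.800: state=(-0.433, -0.914)
t=3.000: state=(-0.495, 0.286)
t=3.200: state=(-0.337, 1.209)
t=3.400: state=(-0.054, 1.496)
t=3.600: state=(0.214, 1.086)
t=3.800: state=(0.352, 0.259)
t=4.000: state=(0.318, -0.565)
t=4.200: state=(0.150, -1.037)
t=4.400: state=(-0.061, -0.990)
t=4.600: state=(-0.217, -0.513)
t=4.800: state=(-0.256, 0.123)
t=5.000: state=(-0.177, 0.620)
t=5.200: state=(-0.031, 0.778)
t=5.400: state=(0.109, 0.571)
t=5.600: state=(0.182, 0.140)
t=5.800: state=(0.165, -0.294)
t=5.850: state=(0.148, -0.379)

(theta, omega) = (0.148, -0.379)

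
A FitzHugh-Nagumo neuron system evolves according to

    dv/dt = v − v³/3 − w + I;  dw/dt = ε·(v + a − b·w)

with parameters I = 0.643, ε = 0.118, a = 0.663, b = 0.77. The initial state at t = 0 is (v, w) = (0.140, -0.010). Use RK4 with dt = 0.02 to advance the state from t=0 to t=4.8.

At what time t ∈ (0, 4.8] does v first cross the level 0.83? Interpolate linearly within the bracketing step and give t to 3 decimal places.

t = 0.675

t=0.000: state=(0.140, -0.010)
step 1 (dt=0.02): k1=(0.792, 0.096), k2=(0.799, 0.097), k3=(0.799, 0.097), k4=(0.806, 0.097); state += dt/6·(k1+2k2+2k3+k4)
t=0.020: state=(0.156, -0.008)
t=0.040: state=(0.172, -0.006)
t=0.060: state=(0.189, -0.004)
continuing one RK4 step at a time; state shown every 10 steps (Δt=0.2):
t=0.200: state=(0.312, 0.011)
t=0.400: state=(0.514, 0.036)
t=0.600: state=(0.741, 0.065)
t=0.660: state=(0.812, 0.075)
next step: t=0.680: state=(0.836, 0.079) — v has crossed 0.83
linear interpolation between t=0.660 (0.81208) and t=0.680 (0.83615) → t≈0.675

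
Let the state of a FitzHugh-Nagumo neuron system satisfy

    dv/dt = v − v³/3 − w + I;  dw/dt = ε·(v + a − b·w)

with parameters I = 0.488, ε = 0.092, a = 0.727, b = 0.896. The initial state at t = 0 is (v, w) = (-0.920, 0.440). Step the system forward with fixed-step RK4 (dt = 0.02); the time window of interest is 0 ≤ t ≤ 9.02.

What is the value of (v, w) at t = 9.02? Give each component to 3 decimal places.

(v, w) = (-1.221, -0.186)

t=0.000: state=(-0.920, 0.440)
step 1 (dt=0.02): k1=(-0.612, -0.054), k2=(-0.613, -0.055), k3=(-0.613, -0.055), k4=(-0.613, -0.055); state += dt/6·(k1+2k2+2k3+k4)
t=0.020: state=(-0.932, 0.439)
t=0.040: state=(-0.945, 0.438)
t=0.060: state=(-0.957, 0.437)
continuing one RK4 step at a time; state shown every 25 steps (Δt=0.5):
t=0.500: state=(-1.215, 0.407)
t=1.000: state=(-1.433, 0.363)
t=1.500: state=(-1.546, 0.314)
t=2.000: state=(-1.586, 0.263)
t=2.500: state=(-1.587, 0.213)
t=3.000: state=(-1.571, 0.166)
t=3.500: state=(-1.547, 0.122)
t=4.000: state=(-1.519, 0.081)
t=4.500: state=(-1.490, 0.043)
t=5.000: state=(-1.461, 0.007)
t=5.500: state=(-1.431, -0.026)
t=6.000: state=(-1.401, -0.056)
t=6.500: state=(-1.372, -0.083)
t=7.000: state=(-1.342, -0.108)
t=7.500: state=(-1.312, -0.131)
t=8.000: state=(-1.282, -0.151)
t=8.500: state=(-1.252, -0.169)
t=9.000: state=(-1.222, -0.186)
t=9.020: state=(-1.221, -0.186)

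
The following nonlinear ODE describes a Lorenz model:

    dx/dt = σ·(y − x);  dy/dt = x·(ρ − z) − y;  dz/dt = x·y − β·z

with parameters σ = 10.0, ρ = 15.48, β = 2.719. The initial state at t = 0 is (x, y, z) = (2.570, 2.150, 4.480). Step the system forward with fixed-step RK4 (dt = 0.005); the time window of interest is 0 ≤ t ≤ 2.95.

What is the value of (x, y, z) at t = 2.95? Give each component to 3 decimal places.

t=0.000: state=(2.570, 2.150, 4.480)
step 1 (dt=0.005): k1=(-4.200, 26.120, -6.656), k2=(-3.442, 25.982, -6.466), k3=(-3.464, 26.002, -6.464), k4=(-2.727, 25.882, -6.273); state += dt/6·(k1+2k2+2k3+k4)
t=0.005: state=(2.553, 2.280, 4.448)
t=0.010: state=(2.543, 2.409, 4.417)
t=0.015: state=(2.539, 2.537, 4.389)
continuing one RK4 step at a time; state shown every 20 steps (Δt=0.1):
t=0.100: state=(3.280, 4.892, 4.287)
t=0.200: state=(5.661, 8.790, 5.958)
t=0.300: state=(9.205, 12.702, 11.866)
t=0.400: state=(11.058, 10.475, 20.328)
t=0.500: state=(8.095, 3.656, 21.490)
t=0.600: state=(4.047, 0.896, 17.401)
t=0.700: state=(1.959, 0.790, 13.442)
t=0.800: state=(1.377, 1.251, 10.379)
t=0.900: state=(1.550, 1.988, 8.109)
t=1.000: state=(2.257, 3.261, 6.610)
t=1.100: state=(3.651, 5.494, 6.165)
t=1.200: state=(6.023, 8.905, 7.783)
t=1.300: state=(9.044, 11.771, 13.080)
t=1.400: state=(10.258, 9.471, 19.657)
t=1.500: state=(7.715, 4.106, 20.347)
t=1.600: state=(4.409, 1.795, 16.908)
t=1.700: state=(2.667, 1.712, 13.370)
t=1.800: state=(2.275, 2.354, 10.604)
t=1.900: state=(2.719, 3.511, 8.706)
t=2.000: state=(3.880, 5.435, 7.919)
t=2.100: state=(5.853, 8.213, 8.972)
t=2.200: state=(8.315, 10.579, 12.890)
t=2.300: state=(9.546, 9.372, 18.110)
t=2.400: state=(7.936, 5.278, 19.508)
t=2.500: state=(5.237, 2.884, 17.074)
t=2.600: state=(3.563, 2.569, 13.982)
t=2.700: state=(3.132, 3.197, 11.460)
t=2.800: state=(3.601, 4.450, 9.838)
t=2.900: state=(4.814, 6.384, 9.489)
t=2.950: state=(5.678, 7.547, 9.996)

(x, y, z) = (5.678, 7.547, 9.996)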